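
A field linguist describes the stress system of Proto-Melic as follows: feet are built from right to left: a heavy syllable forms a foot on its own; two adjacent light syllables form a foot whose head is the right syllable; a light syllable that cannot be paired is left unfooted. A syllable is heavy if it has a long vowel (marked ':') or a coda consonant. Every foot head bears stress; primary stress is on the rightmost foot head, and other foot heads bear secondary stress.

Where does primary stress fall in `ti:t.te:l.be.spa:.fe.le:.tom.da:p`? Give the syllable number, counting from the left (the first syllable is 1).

8

Weights: 1 ti:t H, 2 te:l H, 3 be L, 4 spa: H, 5 fe L, 6 le: H, 7 tom H, 8 da:p H.
Parse right to left (heavy = foot alone; LL = one foot; stranded L unfooted): (ˈti:t) (ˈte:l) be (ˈspa:) fe (ˈle:) (ˈtom) (ˈda:p).
Foot heads: 1, 2, 4, 6, 7, 8.
Primary stress on the rightmost head = syllable 8.
Primary stress: syllable 8 → ti:t.te:l.be.spa:.fe.le:.tom.ˈda:p.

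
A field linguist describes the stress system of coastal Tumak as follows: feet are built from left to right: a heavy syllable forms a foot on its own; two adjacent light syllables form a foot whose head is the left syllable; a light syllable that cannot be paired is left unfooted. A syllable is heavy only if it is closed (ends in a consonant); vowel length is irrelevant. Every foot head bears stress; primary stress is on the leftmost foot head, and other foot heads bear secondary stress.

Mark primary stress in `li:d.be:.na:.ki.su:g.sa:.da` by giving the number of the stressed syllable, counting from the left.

Weights: 1 li:d H, 2 be: L, 3 na: L, 4 ki L, 5 su:g H, 6 sa: L, 7 da L.
Parse left to right (heavy = foot alone; LL = one foot; stranded L unfooted): (ˈli:d) (ˈbe:.na:) ki (ˈsu:g) (ˈsa:.da).
Foot heads: 1, 2, 5, 6.
Primary stress on the leftmost head = syllable 1.
Primary stress: syllable 1 → ˈli:d.be:.na:.ki.su:g.sa:.da.

1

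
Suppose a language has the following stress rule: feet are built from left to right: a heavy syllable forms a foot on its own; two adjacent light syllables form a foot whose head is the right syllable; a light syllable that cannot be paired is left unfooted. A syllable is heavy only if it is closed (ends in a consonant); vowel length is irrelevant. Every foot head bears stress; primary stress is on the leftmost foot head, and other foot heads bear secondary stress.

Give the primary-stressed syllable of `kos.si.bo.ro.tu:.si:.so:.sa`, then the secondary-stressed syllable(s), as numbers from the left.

primary 1, secondary 3, 5, 7

Weights: 1 kos H, 2 si L, 3 bo L, 4 ro L, 5 tu: L, 6 si: L, 7 so: L, 8 sa L.
Parse left to right (heavy = foot alone; LL = one foot; stranded L unfooted): (ˈkos) (si.ˈbo) (ro.ˈtu:) (si:.ˈso:) sa.
Foot heads: 1, 3, 5, 7.
Primary stress on the leftmost head = syllable 1.
Secondary stress on 3, 5, 7: ˈkos.si.ˌbo.ro.ˌtu:.si:.ˌso:.sa.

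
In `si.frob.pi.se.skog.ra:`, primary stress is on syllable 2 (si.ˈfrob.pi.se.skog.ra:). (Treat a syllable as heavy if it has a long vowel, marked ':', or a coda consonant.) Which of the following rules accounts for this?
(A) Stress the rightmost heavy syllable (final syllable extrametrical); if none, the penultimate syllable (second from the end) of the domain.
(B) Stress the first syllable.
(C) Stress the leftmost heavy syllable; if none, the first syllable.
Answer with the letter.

C

Rule A → syllable 5 (observed: 2).
Rule B → syllable 1 (observed: 2).
Rule C → syllable 2 ✓.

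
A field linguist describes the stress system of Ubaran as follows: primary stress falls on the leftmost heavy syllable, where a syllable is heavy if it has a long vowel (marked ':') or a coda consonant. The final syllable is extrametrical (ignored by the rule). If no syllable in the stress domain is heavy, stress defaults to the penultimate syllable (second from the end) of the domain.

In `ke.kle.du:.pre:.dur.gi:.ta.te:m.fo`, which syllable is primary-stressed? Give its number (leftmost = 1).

The final syllable (9, fo) is extrametrical; the stress domain is syllables 1–8.
Weights: 1 ke L, 2 kle L, 3 du: H, 4 pre: H, 5 dur H, 6 gi: H, 7 ta L, 8 te:m H.
Heavy syllables in the domain: 3, 4, 5, 6, 8. The leftmost is syllable 3 (du:).
Primary stress: syllable 3 → ke.kle.ˈdu:.pre:.dur.gi:.ta.te:m.fo.

3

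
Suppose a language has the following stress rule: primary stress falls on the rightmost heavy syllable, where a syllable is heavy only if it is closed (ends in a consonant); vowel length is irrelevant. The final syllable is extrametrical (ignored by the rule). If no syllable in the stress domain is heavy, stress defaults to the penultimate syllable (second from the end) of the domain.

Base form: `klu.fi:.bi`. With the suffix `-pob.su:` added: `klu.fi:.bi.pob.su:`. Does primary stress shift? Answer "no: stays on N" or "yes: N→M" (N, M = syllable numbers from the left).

yes: 1→4

Base `klu.fi:.bi` (3 syllables):
  The final syllable (3, bi) is extrametrical; the stress domain is syllables 1–2.
  Weights: 1 klu L, 2 fi: L.
  No heavy syllable in the domain; default to the penultimate syllable (second from the end) of the domain = syllable 1.
  → primary stress on syllable 1.
Suffixed `klu.fi:.bi.pob.su:` (5 syllables):
  The final syllable (5, su:) is extrametrical; the stress domain is syllables 1–4.
  Weights: 1 klu L, 2 fi: L, 3 bi L, 4 pob H.
  Heavy syllables in the domain: 4. The rightmost is syllable 4 (pob).
  → primary stress on syllable 4.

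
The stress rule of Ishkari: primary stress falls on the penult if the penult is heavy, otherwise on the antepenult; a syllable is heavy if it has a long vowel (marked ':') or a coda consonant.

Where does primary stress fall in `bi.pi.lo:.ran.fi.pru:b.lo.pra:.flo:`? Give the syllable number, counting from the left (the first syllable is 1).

Weights: 7 lo L, 8 pra: H, 9 flo: H.
The penult (syllable 8, pra:) is heavy, so it takes stress.
Primary stress: syllable 8 → bi.pi.lo:.ran.fi.pru:b.lo.ˈpra:.flo:.

8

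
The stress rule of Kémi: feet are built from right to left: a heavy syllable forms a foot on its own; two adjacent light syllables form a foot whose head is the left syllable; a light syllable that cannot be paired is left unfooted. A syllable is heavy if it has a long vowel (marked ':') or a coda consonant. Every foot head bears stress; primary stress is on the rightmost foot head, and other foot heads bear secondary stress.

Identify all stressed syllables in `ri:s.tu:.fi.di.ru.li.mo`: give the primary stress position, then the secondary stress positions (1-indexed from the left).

Weights: 1 ri:s H, 2 tu: H, 3 fi L, 4 di L, 5 ru L, 6 li L, 7 mo L.
Parse right to left (heavy = foot alone; LL = one foot; stranded L unfooted): (ˈri:s) (ˈtu:) fi (ˈdi.ru) (ˈli.mo).
Foot heads: 1, 2, 4, 6.
Primary stress on the rightmost head = syllable 6.
Secondary stress on 1, 2, 4: ˌri:s.ˌtu:.fi.ˌdi.ru.ˈli.mo.

primary 6, secondary 1, 2, 4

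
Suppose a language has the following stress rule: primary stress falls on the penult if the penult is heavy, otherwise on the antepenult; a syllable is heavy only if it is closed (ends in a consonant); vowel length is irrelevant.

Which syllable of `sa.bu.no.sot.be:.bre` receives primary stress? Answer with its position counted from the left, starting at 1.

Weights: 4 sot H, 5 be: L, 6 bre L.
The penult (syllable 5, be:) is light, so stress falls on the antepenult (syllable 4, sot).
Primary stress: syllable 4 → sa.bu.no.ˈsot.be:.bre.

4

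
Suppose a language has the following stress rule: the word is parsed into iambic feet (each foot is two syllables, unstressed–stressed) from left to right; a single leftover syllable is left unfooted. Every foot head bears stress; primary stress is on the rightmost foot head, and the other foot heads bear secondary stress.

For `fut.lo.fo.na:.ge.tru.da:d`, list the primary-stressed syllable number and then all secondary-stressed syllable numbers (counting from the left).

Parse left to right into iambic (σˈσ) feet: (fut.ˈlo) (fo.ˈna:) (ge.ˈtru) da:d. Syllable 7 is left unfooted.
Foot heads (stressed positions): 2, 4, 6.
End Rule Rightmost: primary stress on the rightmost head = syllable 6.
Secondary stress on 2, 4: fut.ˌlo.fo.ˌna:.ge.ˈtru.da:d.

primary 6, secondary 2, 4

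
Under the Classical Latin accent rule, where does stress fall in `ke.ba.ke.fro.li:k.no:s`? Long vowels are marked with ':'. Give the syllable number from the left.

Classical Latin: stress the penult if heavy (long vowel or closed), else the antepenult.
Weights: 4 fro L, 5 li:k H, 6 no:s H.
The penult (syllable 5, li:k) is heavy, so it takes stress.
Stress on syllable 5: ke.ba.ke.fro.ˈli:k.no:s.

5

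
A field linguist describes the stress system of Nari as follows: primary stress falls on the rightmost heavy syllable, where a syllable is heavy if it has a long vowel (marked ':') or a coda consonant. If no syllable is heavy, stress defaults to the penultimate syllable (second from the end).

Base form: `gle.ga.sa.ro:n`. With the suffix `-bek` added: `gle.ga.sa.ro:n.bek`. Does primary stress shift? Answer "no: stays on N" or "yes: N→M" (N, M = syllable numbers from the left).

Base `gle.ga.sa.ro:n` (4 syllables):
  Weights: 1 gle L, 2 ga L, 3 sa L, 4 ro:n H.
  Heavy syllables in the domain: 4. The rightmost is syllable 4 (ro:n).
  → primary stress on syllable 4.
Suffixed `gle.ga.sa.ro:n.bek` (5 syllables):
  Weights: 1 gle L, 2 ga L, 3 sa L, 4 ro:n H, 5 bek H.
  Heavy syllables in the domain: 4, 5. The rightmost is syllable 5 (bek).
  → primary stress on syllable 5.

yes: 4→5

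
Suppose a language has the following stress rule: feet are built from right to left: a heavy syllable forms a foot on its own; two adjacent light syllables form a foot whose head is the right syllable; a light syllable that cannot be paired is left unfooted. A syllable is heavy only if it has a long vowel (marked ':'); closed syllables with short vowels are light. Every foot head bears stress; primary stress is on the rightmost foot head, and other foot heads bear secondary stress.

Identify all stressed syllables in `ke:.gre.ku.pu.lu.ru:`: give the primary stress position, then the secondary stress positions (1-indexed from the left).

Weights: 1 ke: H, 2 gre L, 3 ku L, 4 pu L, 5 lu L, 6 ru: H.
Parse right to left (heavy = foot alone; LL = one foot; stranded L unfooted): (ˈke:) (gre.ˈku) (pu.ˈlu) (ˈru:).
Foot heads: 1, 3, 5, 6.
Primary stress on the rightmost head = syllable 6.
Secondary stress on 1, 3, 5: ˌke:.gre.ˌku.pu.ˌlu.ˈru:.

primary 6, secondary 1, 3, 5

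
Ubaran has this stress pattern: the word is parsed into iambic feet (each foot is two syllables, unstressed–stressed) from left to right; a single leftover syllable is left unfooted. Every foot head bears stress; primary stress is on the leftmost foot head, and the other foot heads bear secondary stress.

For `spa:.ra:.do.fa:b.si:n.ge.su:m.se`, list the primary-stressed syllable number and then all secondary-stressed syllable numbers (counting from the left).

primary 2, secondary 4, 6, 8

Parse left to right into iambic (σˈσ) feet: (spa:.ˈra:) (do.ˈfa:b) (si:n.ˈge) (su:m.ˈse).
Foot heads (stressed positions): 2, 4, 6, 8.
End Rule Leftmost: primary stress on the leftmost head = syllable 2.
Secondary stress on 4, 6, 8: spa:.ˈra:.do.ˌfa:b.si:n.ˌge.su:m.ˌse.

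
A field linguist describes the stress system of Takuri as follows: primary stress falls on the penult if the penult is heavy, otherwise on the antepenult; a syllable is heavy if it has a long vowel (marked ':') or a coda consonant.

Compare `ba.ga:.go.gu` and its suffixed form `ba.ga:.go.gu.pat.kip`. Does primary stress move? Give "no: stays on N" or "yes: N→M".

Base `ba.ga:.go.gu` (4 syllables):
  Weights: 2 ga: H, 3 go L, 4 gu L.
  The penult (syllable 3, go) is light, so stress falls on the antepenult (syllable 2, ga:).
  → primary stress on syllable 2.
Suffixed `ba.ga:.go.gu.pat.kip` (6 syllables):
  Weights: 4 gu L, 5 pat H, 6 kip H.
  The penult (syllable 5, pat) is heavy, so it takes stress.
  → primary stress on syllable 5.

yes: 2→5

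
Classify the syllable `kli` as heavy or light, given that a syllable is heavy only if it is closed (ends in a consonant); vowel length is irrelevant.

light

`kli`: short vowel, open (no coda). Open (no coda) → light.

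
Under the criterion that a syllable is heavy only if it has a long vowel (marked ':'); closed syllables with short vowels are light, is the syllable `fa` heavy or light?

`fa`: short vowel, open (no coda). Short vowel → light.

light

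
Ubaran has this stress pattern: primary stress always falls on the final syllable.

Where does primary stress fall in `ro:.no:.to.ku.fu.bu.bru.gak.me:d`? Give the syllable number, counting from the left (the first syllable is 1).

9

The word has 9 syllables; the final syllable is syllable 9 (me:d).
Primary stress: syllable 9 → ro:.no:.to.ku.fu.bu.bru.gak.ˈme:d.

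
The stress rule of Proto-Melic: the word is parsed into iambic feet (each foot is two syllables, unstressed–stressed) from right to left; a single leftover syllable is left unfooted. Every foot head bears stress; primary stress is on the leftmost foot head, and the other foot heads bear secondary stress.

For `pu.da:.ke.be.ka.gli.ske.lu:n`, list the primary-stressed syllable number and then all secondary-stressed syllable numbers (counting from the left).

Parse right to left into iambic (σˈσ) feet: (pu.ˈda:) (ke.ˈbe) (ka.ˈgli) (ske.ˈlu:n).
Foot heads (stressed positions): 2, 4, 6, 8.
End Rule Leftmost: primary stress on the leftmost head = syllable 2.
Secondary stress on 4, 6, 8: pu.ˈda:.ke.ˌbe.ka.ˌgli.ske.ˌlu:n.

primary 2, secondary 4, 6, 8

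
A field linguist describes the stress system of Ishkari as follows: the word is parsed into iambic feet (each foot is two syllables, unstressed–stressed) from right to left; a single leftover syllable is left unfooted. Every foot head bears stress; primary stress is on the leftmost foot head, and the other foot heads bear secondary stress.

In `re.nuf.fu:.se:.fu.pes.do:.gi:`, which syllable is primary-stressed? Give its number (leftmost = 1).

2

Parse right to left into iambic (σˈσ) feet: (re.ˈnuf) (fu:.ˈse:) (fu.ˈpes) (do:.ˈgi:).
Foot heads (stressed positions): 2, 4, 6, 8.
End Rule Leftmost: primary stress on the leftmost head = syllable 2.
Primary stress: syllable 2 → re.ˈnuf.fu:.se:.fu.pes.do:.gi:.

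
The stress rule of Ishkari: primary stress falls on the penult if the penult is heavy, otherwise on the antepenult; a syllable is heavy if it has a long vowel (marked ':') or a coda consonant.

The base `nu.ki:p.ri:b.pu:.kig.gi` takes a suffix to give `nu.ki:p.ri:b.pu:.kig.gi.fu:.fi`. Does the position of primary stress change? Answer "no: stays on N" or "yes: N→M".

Base `nu.ki:p.ri:b.pu:.kig.gi` (6 syllables):
  Weights: 4 pu: H, 5 kig H, 6 gi L.
  The penult (syllable 5, kig) is heavy, so it takes stress.
  → primary stress on syllable 5.
Suffixed `nu.ki:p.ri:b.pu:.kig.gi.fu:.fi` (8 syllables):
  Weights: 6 gi L, 7 fu: H, 8 fi L.
  The penult (syllable 7, fu:) is heavy, so it takes stress.
  → primary stress on syllable 7.

yes: 5→7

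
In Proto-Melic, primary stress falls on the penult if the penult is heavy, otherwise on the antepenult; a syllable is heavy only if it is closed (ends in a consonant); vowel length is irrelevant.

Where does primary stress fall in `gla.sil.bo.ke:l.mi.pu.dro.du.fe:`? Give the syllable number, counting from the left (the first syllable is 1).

Weights: 7 dro L, 8 du L, 9 fe: L.
The penult (syllable 8, du) is light, so stress falls on the antepenult (syllable 7, dro).
Primary stress: syllable 7 → gla.sil.bo.ke:l.mi.pu.ˈdro.du.fe:.

7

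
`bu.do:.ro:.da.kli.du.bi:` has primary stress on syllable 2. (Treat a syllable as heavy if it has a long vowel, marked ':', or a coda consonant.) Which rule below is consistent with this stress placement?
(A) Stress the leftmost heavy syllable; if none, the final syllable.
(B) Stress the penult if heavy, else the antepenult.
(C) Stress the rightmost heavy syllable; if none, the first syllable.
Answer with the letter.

A

Rule A → syllable 2 ✓.
Rule B → syllable 5 (observed: 2).
Rule C → syllable 7 (observed: 2).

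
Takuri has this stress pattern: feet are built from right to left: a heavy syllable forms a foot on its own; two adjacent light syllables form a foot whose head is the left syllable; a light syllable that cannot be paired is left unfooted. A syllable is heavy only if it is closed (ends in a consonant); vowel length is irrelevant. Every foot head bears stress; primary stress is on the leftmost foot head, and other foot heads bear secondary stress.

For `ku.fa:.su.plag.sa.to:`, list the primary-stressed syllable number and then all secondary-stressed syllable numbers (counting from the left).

Weights: 1 ku L, 2 fa: L, 3 su L, 4 plag H, 5 sa L, 6 to: L.
Parse right to left (heavy = foot alone; LL = one foot; stranded L unfooted): ku (ˈfa:.su) (ˈplag) (ˈsa.to:).
Foot heads: 2, 4, 5.
Primary stress on the leftmost head = syllable 2.
Secondary stress on 4, 5: ku.ˈfa:.su.ˌplag.ˌsa.to:.

primary 2, secondary 4, 5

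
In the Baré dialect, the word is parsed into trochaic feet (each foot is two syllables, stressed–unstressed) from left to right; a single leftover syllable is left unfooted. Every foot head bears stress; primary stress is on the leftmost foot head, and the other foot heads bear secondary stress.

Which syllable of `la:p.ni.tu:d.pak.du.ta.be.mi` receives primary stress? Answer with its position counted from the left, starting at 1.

Parse left to right into trochaic (ˈσσ) feet: (ˈla:p.ni) (ˈtu:d.pak) (ˈdu.ta) (ˈbe.mi).
Foot heads (stressed positions): 1, 3, 5, 7.
End Rule Leftmost: primary stress on the leftmost head = syllable 1.
Primary stress: syllable 1 → ˈla:p.ni.tu:d.pak.du.ta.be.mi.

1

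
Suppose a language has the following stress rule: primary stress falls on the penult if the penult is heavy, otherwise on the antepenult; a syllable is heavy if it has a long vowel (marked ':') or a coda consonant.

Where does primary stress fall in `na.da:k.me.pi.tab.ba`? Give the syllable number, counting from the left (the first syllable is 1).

Weights: 4 pi L, 5 tab H, 6 ba L.
The penult (syllable 5, tab) is heavy, so it takes stress.
Primary stress: syllable 5 → na.da:k.me.pi.ˈtab.ba.

5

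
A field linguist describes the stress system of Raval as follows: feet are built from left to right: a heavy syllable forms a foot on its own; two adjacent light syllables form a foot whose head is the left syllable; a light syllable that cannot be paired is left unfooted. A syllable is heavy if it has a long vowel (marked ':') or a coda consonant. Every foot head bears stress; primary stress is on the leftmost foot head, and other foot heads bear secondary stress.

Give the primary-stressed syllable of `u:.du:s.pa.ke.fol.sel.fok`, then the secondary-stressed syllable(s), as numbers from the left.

Weights: 1 u: H, 2 du:s H, 3 pa L, 4 ke L, 5 fol H, 6 sel H, 7 fok H.
Parse left to right (heavy = foot alone; LL = one foot; stranded L unfooted): (ˈu:) (ˈdu:s) (ˈpa.ke) (ˈfol) (ˈsel) (ˈfok).
Foot heads: 1, 2, 3, 5, 6, 7.
Primary stress on the leftmost head = syllable 1.
Secondary stress on 2, 3, 5, 6, 7: ˈu:.ˌdu:s.ˌpa.ke.ˌfol.ˌsel.ˌfok.

primary 1, secondary 2, 3, 5, 6, 7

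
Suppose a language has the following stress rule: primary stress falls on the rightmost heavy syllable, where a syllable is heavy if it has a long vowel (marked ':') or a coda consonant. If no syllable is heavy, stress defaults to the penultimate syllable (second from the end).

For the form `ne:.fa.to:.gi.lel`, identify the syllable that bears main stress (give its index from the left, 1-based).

Weights: 1 ne: H, 2 fa L, 3 to: H, 4 gi L, 5 lel H.
Heavy syllables in the domain: 1, 3, 5. The rightmost is syllable 5 (lel).
Primary stress: syllable 5 → ne:.fa.to:.gi.ˈlel.

5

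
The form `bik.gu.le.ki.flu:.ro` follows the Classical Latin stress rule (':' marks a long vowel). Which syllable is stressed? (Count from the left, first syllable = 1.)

Classical Latin: stress the penult if heavy (long vowel or closed), else the antepenult.
Weights: 4 ki L, 5 flu: H, 6 ro L.
The penult (syllable 5, flu:) is heavy, so it takes stress.
Stress on syllable 5: bik.gu.le.ki.ˈflu:.ro.

5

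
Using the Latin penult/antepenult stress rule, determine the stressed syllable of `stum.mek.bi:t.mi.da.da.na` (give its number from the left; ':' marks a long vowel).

Classical Latin: stress the penult if heavy (long vowel or closed), else the antepenult.
Weights: 5 da L, 6 da L, 7 na L.
The penult (syllable 6, da) is light, so stress falls on the antepenult (syllable 5, da).
Stress on syllable 5: stum.mek.bi:t.mi.ˈda.da.na.

5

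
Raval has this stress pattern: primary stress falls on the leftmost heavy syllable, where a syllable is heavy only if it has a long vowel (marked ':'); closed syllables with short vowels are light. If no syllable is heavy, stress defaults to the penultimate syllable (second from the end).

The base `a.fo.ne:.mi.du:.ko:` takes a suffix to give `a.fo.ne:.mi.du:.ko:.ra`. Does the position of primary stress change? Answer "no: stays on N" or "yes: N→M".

Base `a.fo.ne:.mi.du:.ko:` (6 syllables):
  Weights: 1 a L, 2 fo L, 3 ne: H, 4 mi L, 5 du: H, 6 ko: H.
  Heavy syllables in the domain: 3, 5, 6. The leftmost is syllable 3 (ne:).
  → primary stress on syllable 3.
Suffixed `a.fo.ne:.mi.du:.ko:.ra` (7 syllables):
  Weights: 1 a L, 2 fo L, 3 ne: H, 4 mi L, 5 du: H, 6 ko: H, 7 ra L.
  Heavy syllables in the domain: 3, 5, 6. The leftmost is syllable 3 (ne:).
  → primary stress on syllable 3.

no: stays on 3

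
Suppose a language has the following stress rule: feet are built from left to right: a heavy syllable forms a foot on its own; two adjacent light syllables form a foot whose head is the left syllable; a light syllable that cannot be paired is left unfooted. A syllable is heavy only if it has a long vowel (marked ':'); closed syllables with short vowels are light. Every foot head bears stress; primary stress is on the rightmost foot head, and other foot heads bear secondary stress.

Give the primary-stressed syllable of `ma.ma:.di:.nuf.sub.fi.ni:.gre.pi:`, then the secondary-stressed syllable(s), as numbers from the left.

primary 9, secondary 2, 3, 4, 7

Weights: 1 ma L, 2 ma: H, 3 di: H, 4 nuf L, 5 sub L, 6 fi L, 7 ni: H, 8 gre L, 9 pi: H.
Parse left to right (heavy = foot alone; LL = one foot; stranded L unfooted): ma (ˈma:) (ˈdi:) (ˈnuf.sub) fi (ˈni:) gre (ˈpi:).
Foot heads: 2, 3, 4, 7, 9.
Primary stress on the rightmost head = syllable 9.
Secondary stress on 2, 3, 4, 7: ma.ˌma:.ˌdi:.ˌnuf.sub.fi.ˌni:.gre.ˈpi:.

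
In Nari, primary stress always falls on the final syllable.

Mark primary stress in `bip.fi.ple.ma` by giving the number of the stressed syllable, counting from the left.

4

The word has 4 syllables; the final syllable is syllable 4 (ma).
Primary stress: syllable 4 → bip.fi.ple.ˈma.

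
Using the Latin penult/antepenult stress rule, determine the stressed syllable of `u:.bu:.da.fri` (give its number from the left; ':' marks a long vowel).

Classical Latin: stress the penult if heavy (long vowel or closed), else the antepenult.
Weights: 2 bu: H, 3 da L, 4 fri L.
The penult (syllable 3, da) is light, so stress falls on the antepenult (syllable 2, bu:).
Stress on syllable 2: u:.ˈbu:.da.fri.

2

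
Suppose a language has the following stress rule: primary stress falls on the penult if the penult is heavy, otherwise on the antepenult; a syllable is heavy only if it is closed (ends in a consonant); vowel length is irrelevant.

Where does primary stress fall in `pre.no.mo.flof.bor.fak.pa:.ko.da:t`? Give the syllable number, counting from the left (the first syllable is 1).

7

Weights: 7 pa: L, 8 ko L, 9 da:t H.
The penult (syllable 8, ko) is light, so stress falls on the antepenult (syllable 7, pa:).
Primary stress: syllable 7 → pre.no.mo.flof.bor.fak.ˈpa:.ko.da:t.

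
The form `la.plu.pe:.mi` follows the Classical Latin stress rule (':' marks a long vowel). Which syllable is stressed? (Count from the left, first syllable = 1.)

Classical Latin: stress the penult if heavy (long vowel or closed), else the antepenult.
Weights: 2 plu L, 3 pe: H, 4 mi L.
The penult (syllable 3, pe:) is heavy, so it takes stress.
Stress on syllable 3: la.plu.ˈpe:.mi.

3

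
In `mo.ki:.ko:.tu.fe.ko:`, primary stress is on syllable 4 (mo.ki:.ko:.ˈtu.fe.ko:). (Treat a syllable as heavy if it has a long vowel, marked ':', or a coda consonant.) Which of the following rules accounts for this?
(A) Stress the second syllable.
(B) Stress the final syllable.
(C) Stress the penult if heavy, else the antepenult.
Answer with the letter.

C

Rule A → syllable 2 (observed: 4).
Rule B → syllable 6 (observed: 4).
Rule C → syllable 4 ✓.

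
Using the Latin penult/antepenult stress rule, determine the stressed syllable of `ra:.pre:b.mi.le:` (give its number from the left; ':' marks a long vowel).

Classical Latin: stress the penult if heavy (long vowel or closed), else the antepenult.
Weights: 2 pre:b H, 3 mi L, 4 le: H.
The penult (syllable 3, mi) is light, so stress falls on the antepenult (syllable 2, pre:b).
Stress on syllable 2: ra:.ˈpre:b.mi.le:.

2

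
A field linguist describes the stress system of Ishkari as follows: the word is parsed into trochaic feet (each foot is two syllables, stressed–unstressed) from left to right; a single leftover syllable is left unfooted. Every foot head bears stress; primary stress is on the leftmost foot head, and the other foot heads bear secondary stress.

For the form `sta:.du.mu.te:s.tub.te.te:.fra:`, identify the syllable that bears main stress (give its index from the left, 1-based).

Parse left to right into trochaic (ˈσσ) feet: (ˈsta:.du) (ˈmu.te:s) (ˈtub.te) (ˈte:.fra:).
Foot heads (stressed positions): 1, 3, 5, 7.
End Rule Leftmost: primary stress on the leftmost head = syllable 1.
Primary stress: syllable 1 → ˈsta:.du.mu.te:s.tub.te.te:.fra:.

1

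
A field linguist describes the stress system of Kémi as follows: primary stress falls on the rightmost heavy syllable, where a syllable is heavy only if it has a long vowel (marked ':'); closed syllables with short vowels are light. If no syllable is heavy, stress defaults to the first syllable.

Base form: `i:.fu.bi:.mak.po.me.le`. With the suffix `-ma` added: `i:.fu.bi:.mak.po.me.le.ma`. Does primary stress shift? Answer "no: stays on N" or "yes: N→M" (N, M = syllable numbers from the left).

no: stays on 3

Base `i:.fu.bi:.mak.po.me.le` (7 syllables):
  Weights: 1 i: H, 2 fu L, 3 bi: H, 4 mak L, 5 po L, 6 me L, 7 le L.
  Heavy syllables in the domain: 1, 3. The rightmost is syllable 3 (bi:).
  → primary stress on syllable 3.
Suffixed `i:.fu.bi:.mak.po.me.le.ma` (8 syllables):
  Weights: 1 i: H, 2 fu L, 3 bi: H, 4 mak L, 5 po L, 6 me L, 7 le L, 8 ma L.
  Heavy syllables in the domain: 1, 3. The rightmost is syllable 3 (bi:).
  → primary stress on syllable 3.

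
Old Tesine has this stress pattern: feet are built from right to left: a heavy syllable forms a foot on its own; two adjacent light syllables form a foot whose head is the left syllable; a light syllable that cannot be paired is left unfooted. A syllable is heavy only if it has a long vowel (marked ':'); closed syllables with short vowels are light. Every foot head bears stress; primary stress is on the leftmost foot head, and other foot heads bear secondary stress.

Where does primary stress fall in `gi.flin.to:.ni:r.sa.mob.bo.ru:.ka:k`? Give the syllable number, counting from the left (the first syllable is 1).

Weights: 1 gi L, 2 flin L, 3 to: H, 4 ni:r H, 5 sa L, 6 mob L, 7 bo L, 8 ru: H, 9 ka:k H.
Parse right to left (heavy = foot alone; LL = one foot; stranded L unfooted): (ˈgi.flin) (ˈto:) (ˈni:r) sa (ˈmob.bo) (ˈru:) (ˈka:k).
Foot heads: 1, 3, 4, 6, 8, 9.
Primary stress on the leftmost head = syllable 1.
Primary stress: syllable 1 → ˈgi.flin.to:.ni:r.sa.mob.bo.ru:.ka:k.

1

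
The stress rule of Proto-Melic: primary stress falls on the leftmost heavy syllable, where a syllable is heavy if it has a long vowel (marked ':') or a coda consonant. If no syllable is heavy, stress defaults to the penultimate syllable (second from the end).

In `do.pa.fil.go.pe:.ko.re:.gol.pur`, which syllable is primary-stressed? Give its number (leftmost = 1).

Weights: 1 do L, 2 pa L, 3 fil H, 4 go L, 5 pe: H, 6 ko L, 7 re: H, 8 gol H, 9 pur H.
Heavy syllables in the domain: 3, 5, 7, 8, 9. The leftmost is syllable 3 (fil).
Primary stress: syllable 3 → do.pa.ˈfil.go.pe:.ko.re:.gol.pur.

3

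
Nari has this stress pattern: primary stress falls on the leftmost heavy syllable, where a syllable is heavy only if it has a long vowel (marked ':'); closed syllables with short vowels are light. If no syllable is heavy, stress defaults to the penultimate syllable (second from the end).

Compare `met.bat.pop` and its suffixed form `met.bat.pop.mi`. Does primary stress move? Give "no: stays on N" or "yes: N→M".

Base `met.bat.pop` (3 syllables):
  Weights: 1 met L, 2 bat L, 3 pop L.
  No heavy syllable in the domain; default to the penultimate syllable (second from the end) = syllable 2.
  → primary stress on syllable 2.
Suffixed `met.bat.pop.mi` (4 syllables):
  Weights: 1 met L, 2 bat L, 3 pop L, 4 mi L.
  No heavy syllable in the domain; default to the penultimate syllable (second from the end) = syllable 3.
  → primary stress on syllable 3.

yes: 2→3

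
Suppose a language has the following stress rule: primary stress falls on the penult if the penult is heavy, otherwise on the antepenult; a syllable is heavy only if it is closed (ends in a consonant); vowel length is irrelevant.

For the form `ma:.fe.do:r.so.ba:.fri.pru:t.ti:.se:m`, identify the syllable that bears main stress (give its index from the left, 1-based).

Weights: 7 pru:t H, 8 ti: L, 9 se:m H.
The penult (syllable 8, ti:) is light, so stress falls on the antepenult (syllable 7, pru:t).
Primary stress: syllable 7 → ma:.fe.do:r.so.ba:.fri.ˈpru:t.ti:.se:m.

7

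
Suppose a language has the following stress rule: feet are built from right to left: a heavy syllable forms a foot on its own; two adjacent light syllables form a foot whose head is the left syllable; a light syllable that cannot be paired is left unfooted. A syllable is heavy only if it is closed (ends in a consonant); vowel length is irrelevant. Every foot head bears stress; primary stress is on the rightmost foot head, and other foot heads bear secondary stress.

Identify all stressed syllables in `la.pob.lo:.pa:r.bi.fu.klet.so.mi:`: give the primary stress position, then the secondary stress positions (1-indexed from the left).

Weights: 1 la L, 2 pob H, 3 lo: L, 4 pa:r H, 5 bi L, 6 fu L, 7 klet H, 8 so L, 9 mi: L.
Parse right to left (heavy = foot alone; LL = one foot; stranded L unfooted): la (ˈpob) lo: (ˈpa:r) (ˈbi.fu) (ˈklet) (ˈso.mi:).
Foot heads: 2, 4, 5, 7, 8.
Primary stress on the rightmost head = syllable 8.
Secondary stress on 2, 4, 5, 7: la.ˌpob.lo:.ˌpa:r.ˌbi.fu.ˌklet.ˈso.mi:.

primary 8, secondary 2, 4, 5, 7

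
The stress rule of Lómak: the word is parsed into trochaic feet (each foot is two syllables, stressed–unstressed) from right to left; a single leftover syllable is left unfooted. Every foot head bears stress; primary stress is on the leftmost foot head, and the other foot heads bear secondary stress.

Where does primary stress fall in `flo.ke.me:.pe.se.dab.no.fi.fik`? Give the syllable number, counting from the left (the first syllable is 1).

Parse right to left into trochaic (ˈσσ) feet: flo (ˈke.me:) (ˈpe.se) (ˈdab.no) (ˈfi.fik). Syllable 1 is left unfooted.
Foot heads (stressed positions): 2, 4, 6, 8.
End Rule Leftmost: primary stress on the leftmost head = syllable 2.
Primary stress: syllable 2 → flo.ˈke.me:.pe.se.dab.no.fi.fik.

2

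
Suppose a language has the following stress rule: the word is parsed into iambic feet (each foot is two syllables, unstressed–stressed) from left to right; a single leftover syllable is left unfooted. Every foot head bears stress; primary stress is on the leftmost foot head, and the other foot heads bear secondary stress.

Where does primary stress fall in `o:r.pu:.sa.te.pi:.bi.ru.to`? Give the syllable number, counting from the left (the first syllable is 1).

Parse left to right into iambic (σˈσ) feet: (o:r.ˈpu:) (sa.ˈte) (pi:.ˈbi) (ru.ˈto).
Foot heads (stressed positions): 2, 4, 6, 8.
End Rule Leftmost: primary stress on the leftmost head = syllable 2.
Primary stress: syllable 2 → o:r.ˈpu:.sa.te.pi:.bi.ru.to.

2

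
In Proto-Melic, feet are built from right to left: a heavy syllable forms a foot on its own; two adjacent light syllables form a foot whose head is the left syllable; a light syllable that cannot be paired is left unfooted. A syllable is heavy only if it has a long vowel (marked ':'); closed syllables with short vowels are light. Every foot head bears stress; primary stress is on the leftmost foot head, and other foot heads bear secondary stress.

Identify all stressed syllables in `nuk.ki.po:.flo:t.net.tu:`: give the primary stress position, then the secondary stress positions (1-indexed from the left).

Weights: 1 nuk L, 2 ki L, 3 po: H, 4 flo:t H, 5 net L, 6 tu: H.
Parse right to left (heavy = foot alone; LL = one foot; stranded L unfooted): (ˈnuk.ki) (ˈpo:) (ˈflo:t) net (ˈtu:).
Foot heads: 1, 3, 4, 6.
Primary stress on the leftmost head = syllable 1.
Secondary stress on 3, 4, 6: ˈnuk.ki.ˌpo:.ˌflo:t.net.ˌtu:.

primary 1, secondary 3, 4, 6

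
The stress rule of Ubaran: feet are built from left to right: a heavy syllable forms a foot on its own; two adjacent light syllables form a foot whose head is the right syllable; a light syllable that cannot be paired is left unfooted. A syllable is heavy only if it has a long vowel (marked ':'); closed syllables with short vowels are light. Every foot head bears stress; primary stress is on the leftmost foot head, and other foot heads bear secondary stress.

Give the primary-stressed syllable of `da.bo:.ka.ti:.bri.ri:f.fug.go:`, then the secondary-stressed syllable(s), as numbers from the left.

Weights: 1 da L, 2 bo: H, 3 ka L, 4 ti: H, 5 bri L, 6 ri:f H, 7 fug L, 8 go: H.
Parse left to right (heavy = foot alone; LL = one foot; stranded L unfooted): da (ˈbo:) ka (ˈti:) bri (ˈri:f) fug (ˈgo:).
Foot heads: 2, 4, 6, 8.
Primary stress on the leftmost head = syllable 2.
Secondary stress on 4, 6, 8: da.ˈbo:.ka.ˌti:.bri.ˌri:f.fug.ˌgo:.

primary 2, secondary 4, 6, 8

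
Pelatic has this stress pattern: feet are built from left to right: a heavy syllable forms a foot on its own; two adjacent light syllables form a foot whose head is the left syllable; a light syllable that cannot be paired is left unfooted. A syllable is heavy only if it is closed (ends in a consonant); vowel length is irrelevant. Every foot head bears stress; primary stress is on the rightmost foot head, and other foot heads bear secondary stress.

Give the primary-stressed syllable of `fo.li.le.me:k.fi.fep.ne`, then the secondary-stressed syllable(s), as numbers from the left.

Weights: 1 fo L, 2 li L, 3 le L, 4 me:k H, 5 fi L, 6 fep H, 7 ne L.
Parse left to right (heavy = foot alone; LL = one foot; stranded L unfooted): (ˈfo.li) le (ˈme:k) fi (ˈfep) ne.
Foot heads: 1, 4, 6.
Primary stress on the rightmost head = syllable 6.
Secondary stress on 1, 4: ˌfo.li.le.ˌme:k.fi.ˈfep.ne.

primary 6, secondary 1, 4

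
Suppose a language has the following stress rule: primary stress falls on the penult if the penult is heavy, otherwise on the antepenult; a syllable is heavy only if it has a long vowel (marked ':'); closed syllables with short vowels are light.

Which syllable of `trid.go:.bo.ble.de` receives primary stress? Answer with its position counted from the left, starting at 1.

Weights: 3 bo L, 4 ble L, 5 de L.
The penult (syllable 4, ble) is light, so stress falls on the antepenult (syllable 3, bo).
Primary stress: syllable 3 → trid.go:.ˈbo.ble.de.

3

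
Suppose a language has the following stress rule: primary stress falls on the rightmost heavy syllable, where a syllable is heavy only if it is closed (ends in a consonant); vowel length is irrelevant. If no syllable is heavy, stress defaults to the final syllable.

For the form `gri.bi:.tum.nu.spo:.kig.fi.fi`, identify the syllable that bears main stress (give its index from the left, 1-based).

6

Weights: 1 gri L, 2 bi: L, 3 tum H, 4 nu L, 5 spo: L, 6 kig H, 7 fi L, 8 fi L.
Heavy syllables in the domain: 3, 6. The rightmost is syllable 6 (kig).
Primary stress: syllable 6 → gri.bi:.tum.nu.spo:.ˈkig.fi.fi.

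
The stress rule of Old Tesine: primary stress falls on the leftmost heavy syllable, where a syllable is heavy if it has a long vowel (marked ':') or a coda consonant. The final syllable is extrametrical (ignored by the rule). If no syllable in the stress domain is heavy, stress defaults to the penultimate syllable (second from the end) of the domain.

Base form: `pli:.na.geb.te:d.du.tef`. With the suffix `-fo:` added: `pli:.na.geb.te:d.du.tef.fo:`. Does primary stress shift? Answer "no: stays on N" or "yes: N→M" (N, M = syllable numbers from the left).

no: stays on 1

Base `pli:.na.geb.te:d.du.tef` (6 syllables):
  The final syllable (6, tef) is extrametrical; the stress domain is syllables 1–5.
  Weights: 1 pli: H, 2 na L, 3 geb H, 4 te:d H, 5 du L.
  Heavy syllables in the domain: 1, 3, 4. The leftmost is syllable 1 (pli:).
  → primary stress on syllable 1.
Suffixed `pli:.na.geb.te:d.du.tef.fo:` (7 syllables):
  The final syllable (7, fo:) is extrametrical; the stress domain is syllables 1–6.
  Weights: 1 pli: H, 2 na L, 3 geb H, 4 te:d H, 5 du L, 6 tef H.
  Heavy syllables in the domain: 1, 3, 4, 6. The leftmost is syllable 1 (pli:).
  → primary stress on syllable 1.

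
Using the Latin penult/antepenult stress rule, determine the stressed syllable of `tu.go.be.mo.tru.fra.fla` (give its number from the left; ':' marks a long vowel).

5

Classical Latin: stress the penult if heavy (long vowel or closed), else the antepenult.
Weights: 5 tru L, 6 fra L, 7 fla L.
The penult (syllable 6, fra) is light, so stress falls on the antepenult (syllable 5, tru).
Stress on syllable 5: tu.go.be.mo.ˈtru.fra.fla.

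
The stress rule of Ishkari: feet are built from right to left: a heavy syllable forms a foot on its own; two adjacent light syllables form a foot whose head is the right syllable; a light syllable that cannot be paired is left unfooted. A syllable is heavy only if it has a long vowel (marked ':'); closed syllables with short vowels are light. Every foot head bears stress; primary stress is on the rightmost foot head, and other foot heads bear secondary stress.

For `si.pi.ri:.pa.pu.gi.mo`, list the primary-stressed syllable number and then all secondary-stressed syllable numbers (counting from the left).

primary 7, secondary 2, 3, 5

Weights: 1 si L, 2 pi L, 3 ri: H, 4 pa L, 5 pu L, 6 gi L, 7 mo L.
Parse right to left (heavy = foot alone; LL = one foot; stranded L unfooted): (si.ˈpi) (ˈri:) (pa.ˈpu) (gi.ˈmo).
Foot heads: 2, 3, 5, 7.
Primary stress on the rightmost head = syllable 7.
Secondary stress on 2, 3, 5: si.ˌpi.ˌri:.pa.ˌpu.gi.ˈmo.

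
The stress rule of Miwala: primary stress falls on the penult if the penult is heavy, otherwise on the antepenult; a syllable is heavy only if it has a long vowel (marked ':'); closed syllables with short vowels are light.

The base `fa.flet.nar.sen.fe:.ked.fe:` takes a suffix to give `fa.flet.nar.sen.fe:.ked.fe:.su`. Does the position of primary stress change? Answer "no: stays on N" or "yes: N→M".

yes: 5→7

Base `fa.flet.nar.sen.fe:.ked.fe:` (7 syllables):
  Weights: 5 fe: H, 6 ked L, 7 fe: H.
  The penult (syllable 6, ked) is light, so stress falls on the antepenult (syllable 5, fe:).
  → primary stress on syllable 5.
Suffixed `fa.flet.nar.sen.fe:.ked.fe:.su` (8 syllables):
  Weights: 6 ked L, 7 fe: H, 8 su L.
  The penult (syllable 7, fe:) is heavy, so it takes stress.
  → primary stress on syllable 7.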